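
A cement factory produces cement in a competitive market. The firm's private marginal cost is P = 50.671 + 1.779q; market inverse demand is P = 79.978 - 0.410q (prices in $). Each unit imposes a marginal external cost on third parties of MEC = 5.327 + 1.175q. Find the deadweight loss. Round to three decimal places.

DWL = $65.911

Market equilibrium (private): 50.671 + 1.779q = 79.978 - 0.410q → q_m = 13.3883.
Social marginal cost = private MC + MEC = 55.998 + 2.954q.
Set SMC = demand: 55.998 + 2.954q = 79.978 - 0.410q → q* = 7.1284.
Height of the DWL triangle at q_m is SMC(q_m) − demand(q_m) = MEC(q_m) = 21.0583.
DWL = ½ × 6.2599 × 21.0583 = 65.9114.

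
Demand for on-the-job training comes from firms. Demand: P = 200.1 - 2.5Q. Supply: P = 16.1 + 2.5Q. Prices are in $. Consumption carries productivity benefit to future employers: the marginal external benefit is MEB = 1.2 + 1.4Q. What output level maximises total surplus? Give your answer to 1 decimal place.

Q* = 51.4

Social marginal benefit = demand + MEB = 201.3 - 1.1Q.
Set SMB = MC: 201.3 - 1.1Q = 16.1 + 2.5Q → Q* = 51.4444.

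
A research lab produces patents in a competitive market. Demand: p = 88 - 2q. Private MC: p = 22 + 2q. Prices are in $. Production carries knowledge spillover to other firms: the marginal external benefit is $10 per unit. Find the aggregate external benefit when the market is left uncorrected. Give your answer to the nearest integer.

$165

Market equilibrium (private): 22 + 2q = 88 - 2q → q_m = 16.5000.
Total external benefit = MEB × q_m = 10 × 16.5000 = 165.0000.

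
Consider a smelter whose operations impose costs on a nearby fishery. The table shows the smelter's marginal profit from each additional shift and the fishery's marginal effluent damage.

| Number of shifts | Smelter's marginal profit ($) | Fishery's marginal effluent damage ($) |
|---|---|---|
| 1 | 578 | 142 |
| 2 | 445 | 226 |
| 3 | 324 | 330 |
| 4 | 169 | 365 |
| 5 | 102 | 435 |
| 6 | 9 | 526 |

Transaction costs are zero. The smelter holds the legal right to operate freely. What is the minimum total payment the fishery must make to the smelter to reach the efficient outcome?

$604

Left alone the smelter would choose level 6 (marginal profit stays positive).
Efficient level: k* = 2 (marginal profit ≥ marginal effluent damage through 2).
The fishery must at least cover the smelter's forgone profit from cutting 6→2: 324 + 169 + 102 + 9 = 604.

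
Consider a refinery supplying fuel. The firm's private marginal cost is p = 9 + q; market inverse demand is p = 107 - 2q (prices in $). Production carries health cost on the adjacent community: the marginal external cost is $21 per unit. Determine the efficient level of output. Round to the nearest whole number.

Social marginal cost = private MC + MEC = 30 + q.
Set SMC = demand: 30 + q = 107 - 2q → q* = 25.6667.

q* = 26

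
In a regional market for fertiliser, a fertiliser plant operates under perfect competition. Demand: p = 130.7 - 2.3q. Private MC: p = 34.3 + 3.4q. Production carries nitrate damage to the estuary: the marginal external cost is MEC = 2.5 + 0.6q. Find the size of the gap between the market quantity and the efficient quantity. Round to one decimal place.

2.0 units

Market equilibrium (private): 34.3 + 3.4q = 130.7 - 2.3q → q_m = 16.9123.
Social marginal cost = private MC + MEC = 36.8 + 4.0q.
Set SMC = demand: 36.8 + 4.0q = 130.7 - 2.3q → q* = 14.9048.
Gap = |16.9123 − 14.9048| = 2.0075.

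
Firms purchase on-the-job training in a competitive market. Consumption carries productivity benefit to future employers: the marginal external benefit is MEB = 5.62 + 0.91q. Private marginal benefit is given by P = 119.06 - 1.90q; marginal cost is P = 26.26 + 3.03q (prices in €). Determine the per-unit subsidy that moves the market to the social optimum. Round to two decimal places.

subsidy = €27.90 per unit

Social marginal benefit = demand + MEB = 124.68 - 0.99q.
Set SMB = MC: 124.68 - 0.99q = 26.26 + 3.03q → q* = 24.4826.
The Pigouvian subsidy equals MEB at q*: 5.62 + 0.91×24.4826 = 27.8992.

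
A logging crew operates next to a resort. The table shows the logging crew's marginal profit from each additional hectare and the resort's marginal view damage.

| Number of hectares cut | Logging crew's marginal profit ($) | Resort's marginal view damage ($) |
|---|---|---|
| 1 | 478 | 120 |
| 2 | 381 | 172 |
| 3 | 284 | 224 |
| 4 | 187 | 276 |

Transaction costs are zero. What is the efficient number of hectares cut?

Bargaining reaches the level where marginal profit last exceeds marginal view damage.
That holds through level 3 (284 ≥ 224) but not at 4 (187 < 276).

3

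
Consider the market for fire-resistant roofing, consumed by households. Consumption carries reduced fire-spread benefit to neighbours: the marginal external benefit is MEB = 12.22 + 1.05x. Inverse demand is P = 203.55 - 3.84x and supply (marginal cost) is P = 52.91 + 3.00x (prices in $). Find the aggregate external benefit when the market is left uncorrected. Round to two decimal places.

Market equilibrium (private): 52.91 + 3.00x = 203.55 - 3.84x → x_m = 22.0234.
Total external benefit = ∫₀^{x_m} (12.22 + 1.05x) dx = 12.22×22.0234 + ½×1.05×22.0234² = 523.7668.

$523.77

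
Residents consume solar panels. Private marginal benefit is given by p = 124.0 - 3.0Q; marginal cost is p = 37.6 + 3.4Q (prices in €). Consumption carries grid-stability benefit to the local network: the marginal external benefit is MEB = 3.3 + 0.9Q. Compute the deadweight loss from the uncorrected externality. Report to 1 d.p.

DWL = €21.7

Market equilibrium (private): 37.6 + 3.4Q = 124.0 - 3.0Q → Q_m = 13.5000.
Social marginal benefit = demand + MEB = 127.3 - 2.1Q.
Set SMB = MC: 127.3 - 2.1Q = 37.6 + 3.4Q → Q* = 16.3091.
Between Q* and Q_m the wedge SMB − MC runs linearly from 0 to MEB(Q_m), so the loss is a triangle.
DWL = ½ × 2.8091 × 15.4500 = 21.7003.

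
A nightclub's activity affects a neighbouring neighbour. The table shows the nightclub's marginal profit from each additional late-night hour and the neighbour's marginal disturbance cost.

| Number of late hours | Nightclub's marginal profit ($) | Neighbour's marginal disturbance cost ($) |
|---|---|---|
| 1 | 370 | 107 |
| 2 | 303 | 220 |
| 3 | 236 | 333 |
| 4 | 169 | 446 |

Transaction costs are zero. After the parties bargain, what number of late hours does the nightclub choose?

Bargaining reaches the level where marginal profit last exceeds marginal disturbance cost.
That holds through level 2 (303 ≥ 220) but not at 3 (236 < 333).

2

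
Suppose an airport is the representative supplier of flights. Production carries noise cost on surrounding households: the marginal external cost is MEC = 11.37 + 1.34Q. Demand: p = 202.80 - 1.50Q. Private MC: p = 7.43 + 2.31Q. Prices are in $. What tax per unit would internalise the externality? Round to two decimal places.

tax = $59.25 per unit

Social marginal cost = private MC + MEC = 18.80 + 3.65Q.
Set SMC = demand: 18.80 + 3.65Q = 202.80 - 1.50Q → Q* = 35.7282.
The Pigouvian tax equals MEC at Q*: 11.37 + 1.34×35.7282 = 59.2458.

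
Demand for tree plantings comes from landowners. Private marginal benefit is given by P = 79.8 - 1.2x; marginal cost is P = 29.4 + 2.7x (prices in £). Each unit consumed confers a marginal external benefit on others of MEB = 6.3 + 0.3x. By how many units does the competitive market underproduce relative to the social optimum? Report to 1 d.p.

2.8 units

Market equilibrium (private): 29.4 + 2.7x = 79.8 - 1.2x → x_m = 12.9231.
Social marginal benefit = demand + MEB = 86.1 - 0.9x.
Set SMB = MC: 86.1 - 0.9x = 29.4 + 2.7x → x* = 15.7500.
Gap = |12.9231 − 15.7500| = 2.8269.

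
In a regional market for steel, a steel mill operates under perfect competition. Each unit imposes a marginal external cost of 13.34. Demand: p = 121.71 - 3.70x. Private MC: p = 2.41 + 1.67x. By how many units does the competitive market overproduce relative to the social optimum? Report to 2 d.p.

2.48 units

Market equilibrium (private): 2.41 + 1.67x = 121.71 - 3.70x → x_m = 22.2160.
Social marginal cost = private MC + MEC = 15.75 + 1.67x.
Set SMC = demand: 15.75 + 1.67x = 121.71 - 3.70x → x* = 19.7318.
Gap = |22.2160 − 19.7318| = 2.4842.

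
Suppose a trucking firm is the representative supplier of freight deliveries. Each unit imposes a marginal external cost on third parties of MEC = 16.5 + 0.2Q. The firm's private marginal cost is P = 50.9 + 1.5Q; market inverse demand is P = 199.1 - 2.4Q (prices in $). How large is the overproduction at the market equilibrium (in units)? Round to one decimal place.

5.9 units

Market equilibrium (private): 50.9 + 1.5Q = 199.1 - 2.4Q → Q_m = 38.0000.
Social marginal cost = private MC + MEC = 67.4 + 1.7Q.
Set SMC = demand: 67.4 + 1.7Q = 199.1 - 2.4Q → Q* = 32.1220.
Gap = |38.0000 − 32.1220| = 5.8780.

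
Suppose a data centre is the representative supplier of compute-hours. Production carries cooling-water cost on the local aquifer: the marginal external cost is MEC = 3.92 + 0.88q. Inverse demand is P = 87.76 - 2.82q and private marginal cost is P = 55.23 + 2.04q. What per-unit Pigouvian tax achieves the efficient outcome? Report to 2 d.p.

tax = 8.31 per unit

Social marginal cost = private MC + MEC = 59.15 + 2.92q.
Set SMC = demand: 59.15 + 2.92q = 87.76 - 2.82q → q* = 4.9843.
The Pigouvian tax equals MEC at q*: 3.92 + 0.88×4.9843 = 8.3062.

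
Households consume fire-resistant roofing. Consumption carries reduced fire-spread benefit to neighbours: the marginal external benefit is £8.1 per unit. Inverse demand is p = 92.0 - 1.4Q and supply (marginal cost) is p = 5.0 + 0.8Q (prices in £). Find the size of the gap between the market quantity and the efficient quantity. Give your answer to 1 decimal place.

Market equilibrium (private): 5.0 + 0.8Q = 92.0 - 1.4Q → Q_m = 39.5455.
Social marginal benefit = demand + MEB = 100.1 - 1.4Q.
Set SMB = MC: 100.1 - 1.4Q = 5.0 + 0.8Q → Q* = 43.2273.
Gap = |39.5455 − 43.2273| = 3.6818.

3.7 units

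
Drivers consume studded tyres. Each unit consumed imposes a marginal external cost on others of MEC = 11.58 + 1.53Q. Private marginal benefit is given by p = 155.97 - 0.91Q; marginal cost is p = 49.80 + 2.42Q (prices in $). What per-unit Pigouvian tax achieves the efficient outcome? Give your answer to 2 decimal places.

Social marginal benefit = demand − MEC = 144.39 - 2.44Q.
Set SMB = MC: 144.39 - 2.44Q = 49.80 + 2.42Q → Q* = 19.4630.
The Pigouvian tax equals MEC at Q*: 11.58 + 1.53×19.4630 = 41.3584.

tax = $41.36 per unit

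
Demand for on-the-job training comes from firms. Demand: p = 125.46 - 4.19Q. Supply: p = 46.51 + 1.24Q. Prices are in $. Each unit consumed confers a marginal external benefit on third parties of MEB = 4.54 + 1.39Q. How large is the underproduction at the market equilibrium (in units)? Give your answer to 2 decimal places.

Market equilibrium (private): 46.51 + 1.24Q = 125.46 - 4.19Q → Q_m = 14.5396.
Social marginal benefit = demand + MEB = 130.00 - 2.80Q.
Set SMB = MC: 130.00 - 2.80Q = 46.51 + 1.24Q → Q* = 20.6658.
Gap = |14.5396 − 20.6658| = 6.1262.

6.13 units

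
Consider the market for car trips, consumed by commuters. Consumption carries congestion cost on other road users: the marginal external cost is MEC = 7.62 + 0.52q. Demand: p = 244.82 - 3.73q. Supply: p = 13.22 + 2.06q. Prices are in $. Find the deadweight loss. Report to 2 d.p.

DWL = $64.00

Market equilibrium (private): 13.22 + 2.06q = 244.82 - 3.73q → q_m = 40.0000.
Social marginal benefit = demand − MEC = 237.20 - 4.25q.
Set SMB = MC: 237.20 - 4.25q = 13.22 + 2.06q → q* = 35.4960.
Height of the DWL triangle at q_m is MC(q_m) − SMB(q_m) = MEC(q_m) = 28.4200.
DWL = ½ × 4.5040 × 28.4200 = 64.0018.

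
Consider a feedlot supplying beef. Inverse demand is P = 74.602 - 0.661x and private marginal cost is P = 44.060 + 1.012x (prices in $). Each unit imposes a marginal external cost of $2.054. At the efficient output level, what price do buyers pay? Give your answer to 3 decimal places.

Social marginal cost = private MC + MEC = 46.114 + 1.012x.
Set SMC = demand: 46.114 + 1.012x = 74.602 - 0.661x → x* = 17.0281.
Consumer price on the demand curve at x*: 74.602 − 0.661×17.0281 = 63.3464.

P = $63.346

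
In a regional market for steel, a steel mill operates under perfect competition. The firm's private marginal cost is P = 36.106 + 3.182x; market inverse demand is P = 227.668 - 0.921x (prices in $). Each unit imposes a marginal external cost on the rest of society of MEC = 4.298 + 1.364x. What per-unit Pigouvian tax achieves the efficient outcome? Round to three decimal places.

Social marginal cost = private MC + MEC = 40.404 + 4.546x.
Set SMC = demand: 40.404 + 4.546x = 227.668 - 0.921x → x* = 34.2535.
The Pigouvian tax equals MEC at x*: 4.298 + 1.364×34.2535 = 51.0198.

tax = $51.020 per unit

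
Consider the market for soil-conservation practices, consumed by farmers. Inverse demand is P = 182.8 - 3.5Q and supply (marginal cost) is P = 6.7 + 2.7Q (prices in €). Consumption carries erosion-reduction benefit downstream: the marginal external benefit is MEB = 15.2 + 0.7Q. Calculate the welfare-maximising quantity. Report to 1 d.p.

Social marginal benefit = demand + MEB = 198.0 - 2.8Q.
Set SMB = MC: 198.0 - 2.8Q = 6.7 + 2.7Q → Q* = 34.7818.

Q* = 34.8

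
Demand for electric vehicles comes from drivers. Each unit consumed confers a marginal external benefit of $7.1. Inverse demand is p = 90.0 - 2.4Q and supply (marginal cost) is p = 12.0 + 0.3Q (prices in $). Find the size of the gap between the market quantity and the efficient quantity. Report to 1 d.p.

Market equilibrium (private): 12.0 + 0.3Q = 90.0 - 2.4Q → Q_m = 28.8889.
Social marginal benefit = demand + MEB = 97.1 - 2.4Q.
Set SMB = MC: 97.1 - 2.4Q = 12.0 + 0.3Q → Q* = 31.5185.
Gap = |28.8889 − 31.5185| = 2.6296.

2.6 units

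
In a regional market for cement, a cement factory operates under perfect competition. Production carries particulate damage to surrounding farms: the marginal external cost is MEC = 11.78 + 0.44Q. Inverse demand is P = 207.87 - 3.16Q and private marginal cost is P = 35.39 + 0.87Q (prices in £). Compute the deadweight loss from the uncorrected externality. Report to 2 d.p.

DWL = £104.82

Market equilibrium (private): 35.39 + 0.87Q = 207.87 - 3.16Q → Q_m = 42.7990.
Social marginal cost = private MC + MEC = 47.17 + 1.31Q.
Set SMC = demand: 47.17 + 1.31Q = 207.87 - 3.16Q → Q* = 35.9508.
The loss is the area between SMC and demand from Q* to Q_m; with linear curves that's a triangle of height MEC(Q_m).
DWL = ½ × 6.8482 × 30.6116 = 104.8172.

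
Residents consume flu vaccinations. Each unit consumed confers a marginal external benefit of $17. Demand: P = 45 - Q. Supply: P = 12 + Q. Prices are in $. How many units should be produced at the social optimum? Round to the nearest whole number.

Social marginal benefit = demand + MEB = 62 - Q.
Set SMB = MC: 62 - Q = 12 + Q → Q* = 25.0000.

Q* = 25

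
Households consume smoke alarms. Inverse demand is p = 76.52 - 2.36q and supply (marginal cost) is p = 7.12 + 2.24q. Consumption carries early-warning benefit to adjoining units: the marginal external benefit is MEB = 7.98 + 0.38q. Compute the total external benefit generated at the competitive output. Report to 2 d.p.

Market equilibrium (private): 7.12 + 2.24q = 76.52 - 2.36q → q_m = 15.0870.
Total external benefit = ∫₀^{q_m} (7.98 + 0.38q) dq = 7.98×15.0870 + ½×0.38×15.0870² = 163.6416.

163.64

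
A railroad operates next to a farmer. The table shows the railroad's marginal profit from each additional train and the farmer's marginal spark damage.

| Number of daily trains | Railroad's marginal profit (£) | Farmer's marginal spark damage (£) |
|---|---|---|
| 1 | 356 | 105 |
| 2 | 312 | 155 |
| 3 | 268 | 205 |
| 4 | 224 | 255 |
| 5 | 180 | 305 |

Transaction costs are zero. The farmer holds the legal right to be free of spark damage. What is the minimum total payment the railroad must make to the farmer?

Efficient level: marginal profit ≥ marginal spark damage through level 3, so k* = 3.
With the farmer holding the right, the railroad must at least compensate total damage at k*: 105 + 155 + 205 = 465.

£465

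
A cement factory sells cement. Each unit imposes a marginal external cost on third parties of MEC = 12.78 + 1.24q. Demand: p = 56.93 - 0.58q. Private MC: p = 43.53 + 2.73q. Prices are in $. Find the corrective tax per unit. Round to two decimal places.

Social marginal cost = private MC + MEC = 56.31 + 3.97q.
Set SMC = demand: 56.31 + 3.97q = 56.93 - 0.58q → q* = 0.1363.
The Pigouvian tax equals MEC at q*: 12.78 + 1.24×0.1363 = 12.9490.

tax = $12.95 per unit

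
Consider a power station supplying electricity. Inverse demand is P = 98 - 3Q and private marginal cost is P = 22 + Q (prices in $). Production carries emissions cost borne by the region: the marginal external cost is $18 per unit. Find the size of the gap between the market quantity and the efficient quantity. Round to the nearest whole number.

5 units

Market equilibrium (private): 22 + Q = 98 - 3Q → Q_m = 19.0000.
Social marginal cost = private MC + MEC = 40 + Q.
Set SMC = demand: 40 + Q = 98 - 3Q → Q* = 14.5000.
Gap = |19.0000 − 14.5000| = 4.5000.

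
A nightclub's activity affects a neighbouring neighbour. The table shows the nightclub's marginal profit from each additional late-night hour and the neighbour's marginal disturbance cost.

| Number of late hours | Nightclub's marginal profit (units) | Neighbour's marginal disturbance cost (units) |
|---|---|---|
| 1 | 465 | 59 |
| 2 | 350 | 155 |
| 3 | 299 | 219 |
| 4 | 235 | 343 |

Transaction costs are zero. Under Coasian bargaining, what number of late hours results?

Bargaining reaches the level where marginal profit last exceeds marginal disturbance cost.
That holds through level 3 (299 ≥ 219) but not at 4 (235 < 343).

3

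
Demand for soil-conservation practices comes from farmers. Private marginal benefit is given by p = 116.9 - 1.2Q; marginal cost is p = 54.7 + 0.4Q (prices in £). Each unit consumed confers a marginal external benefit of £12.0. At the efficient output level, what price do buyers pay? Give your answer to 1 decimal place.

Social marginal benefit = demand + MEB = 128.9 - 1.2Q.
Set SMB = MC: 128.9 - 1.2Q = 54.7 + 0.4Q → Q* = 46.3750.
Consumer price on the demand curve at Q*: 116.9 − 1.2×46.3750 = 61.2500.

P = £61.3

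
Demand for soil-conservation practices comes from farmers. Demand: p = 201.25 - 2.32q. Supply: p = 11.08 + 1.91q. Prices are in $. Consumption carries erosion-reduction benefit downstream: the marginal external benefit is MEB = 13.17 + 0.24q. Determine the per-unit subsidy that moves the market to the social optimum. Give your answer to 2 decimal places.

Social marginal benefit = demand + MEB = 214.42 - 2.08q.
Set SMB = MC: 214.42 - 2.08q = 11.08 + 1.91q → q* = 50.9624.
The Pigouvian subsidy equals MEB at q*: 13.17 + 0.24×50.9624 = 25.4010.

subsidy = $25.40 per unit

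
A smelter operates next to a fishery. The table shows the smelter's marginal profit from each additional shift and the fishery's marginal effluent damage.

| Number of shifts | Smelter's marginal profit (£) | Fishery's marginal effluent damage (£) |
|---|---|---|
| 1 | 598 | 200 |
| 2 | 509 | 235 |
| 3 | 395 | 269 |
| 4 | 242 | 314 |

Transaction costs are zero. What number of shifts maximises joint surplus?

3

Bargaining reaches the level where marginal profit last exceeds marginal effluent damage.
That holds through level 3 (395 ≥ 269) but not at 4 (242 < 314).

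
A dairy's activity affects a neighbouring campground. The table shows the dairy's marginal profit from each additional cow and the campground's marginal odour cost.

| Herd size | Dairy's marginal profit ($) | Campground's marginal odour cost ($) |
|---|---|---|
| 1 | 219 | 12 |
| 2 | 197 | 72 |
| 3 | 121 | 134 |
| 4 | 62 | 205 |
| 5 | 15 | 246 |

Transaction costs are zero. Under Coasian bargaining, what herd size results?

Bargaining reaches the level where marginal profit last exceeds marginal odour cost.
That holds through level 2 (197 ≥ 72) but not at 3 (121 < 134).

2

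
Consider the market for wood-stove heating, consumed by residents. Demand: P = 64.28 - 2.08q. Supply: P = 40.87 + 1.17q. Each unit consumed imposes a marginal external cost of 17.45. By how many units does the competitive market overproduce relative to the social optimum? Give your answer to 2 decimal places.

Market equilibrium (private): 40.87 + 1.17q = 64.28 - 2.08q → q_m = 7.2031.
Social marginal benefit = demand − MEC = 46.83 - 2.08q.
Set SMB = MC: 46.83 - 2.08q = 40.87 + 1.17q → q* = 1.8338.
Gap = |7.2031 − 1.8338| = 5.3693.

5.37 units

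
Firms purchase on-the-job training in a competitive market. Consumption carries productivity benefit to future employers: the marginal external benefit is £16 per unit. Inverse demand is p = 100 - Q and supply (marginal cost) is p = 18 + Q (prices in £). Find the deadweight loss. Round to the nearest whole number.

DWL = £64

Market equilibrium (private): 18 + Q = 100 - Q → Q_m = 41.0000.
Social marginal benefit = demand + MEB = 116 - Q.
Set SMB = MC: 116 - Q = 18 + Q → Q* = 49.0000.
Height of the DWL triangle at Q_m is SMB(Q_m) − MC(Q_m) = MEB(Q_m) = 16.0000.
DWL = ½ × 8.0000 × 16.0000 = 64.0000.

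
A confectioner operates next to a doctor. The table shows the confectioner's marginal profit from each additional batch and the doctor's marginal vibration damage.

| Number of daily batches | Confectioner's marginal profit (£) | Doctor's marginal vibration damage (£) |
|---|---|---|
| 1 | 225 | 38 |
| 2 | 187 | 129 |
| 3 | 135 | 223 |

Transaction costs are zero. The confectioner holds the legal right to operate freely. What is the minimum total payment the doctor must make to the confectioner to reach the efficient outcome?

£135

Left alone the confectioner would choose level 3 (marginal profit stays positive).
Efficient level: k* = 2 (marginal profit ≥ marginal vibration damage through 2).
The doctor must at least cover the confectioner's forgone profit from cutting 3→2: 135 = 135.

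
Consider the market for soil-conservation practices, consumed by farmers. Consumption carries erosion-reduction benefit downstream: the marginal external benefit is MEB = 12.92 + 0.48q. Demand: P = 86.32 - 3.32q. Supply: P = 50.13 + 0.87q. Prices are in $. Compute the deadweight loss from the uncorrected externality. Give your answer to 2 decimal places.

DWL = $39.25

Market equilibrium (private): 50.13 + 0.87q = 86.32 - 3.32q → q_m = 8.6372.
Social marginal benefit = demand + MEB = 99.24 - 2.84q.
Set SMB = MC: 99.24 - 2.84q = 50.13 + 0.87q → q* = 13.2372.
Height of the DWL triangle at q_m is SMB(q_m) − MC(q_m) = MEB(q_m) = 17.0659.
DWL = ½ × 4.6000 × 17.0659 = 39.2516.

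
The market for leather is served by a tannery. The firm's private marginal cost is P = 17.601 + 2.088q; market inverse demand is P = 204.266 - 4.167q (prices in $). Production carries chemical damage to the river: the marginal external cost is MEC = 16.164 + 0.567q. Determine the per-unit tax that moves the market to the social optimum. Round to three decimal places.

tax = $30.335 per unit

Social marginal cost = private MC + MEC = 33.765 + 2.655q.
Set SMC = demand: 33.765 + 2.655q = 204.266 - 4.167q → q* = 24.9928.
The Pigouvian tax equals MEC at q*: 16.164 + 0.567×24.9928 = 30.3349.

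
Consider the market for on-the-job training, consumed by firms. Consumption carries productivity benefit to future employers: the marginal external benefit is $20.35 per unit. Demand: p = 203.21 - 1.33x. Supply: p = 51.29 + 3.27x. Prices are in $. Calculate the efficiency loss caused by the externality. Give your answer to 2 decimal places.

DWL = $45.01

Market equilibrium (private): 51.29 + 3.27x = 203.21 - 1.33x → x_m = 33.0261.
Social marginal benefit = demand + MEB = 223.56 - 1.33x.
Set SMB = MC: 223.56 - 1.33x = 51.29 + 3.27x → x* = 37.4500.
The welfare-loss triangle has base |x_m − x*| and height MEB(x_m) (the vertical gap between SMB and MC is zero at x* and MEB at x_m).
DWL = ½ × 4.4239 × 20.3500 = 45.0132.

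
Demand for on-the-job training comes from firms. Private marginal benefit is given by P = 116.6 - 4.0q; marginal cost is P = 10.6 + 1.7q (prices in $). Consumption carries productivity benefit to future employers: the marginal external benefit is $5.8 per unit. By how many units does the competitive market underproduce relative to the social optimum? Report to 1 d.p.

Market equilibrium (private): 10.6 + 1.7q = 116.6 - 4.0q → q_m = 18.5965.
Social marginal benefit = demand + MEB = 122.4 - 4.0q.
Set SMB = MC: 122.4 - 4.0q = 10.6 + 1.7q → q* = 19.6140.
Gap = |18.5965 − 19.6140| = 1.0175.

1.0 units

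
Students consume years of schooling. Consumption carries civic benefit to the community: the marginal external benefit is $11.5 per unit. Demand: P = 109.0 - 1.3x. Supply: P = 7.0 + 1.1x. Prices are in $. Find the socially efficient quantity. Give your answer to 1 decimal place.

Social marginal benefit = demand + MEB = 120.5 - 1.3x.
Set SMB = MC: 120.5 - 1.3x = 7.0 + 1.1x → x* = 47.2917.

x* = 47.3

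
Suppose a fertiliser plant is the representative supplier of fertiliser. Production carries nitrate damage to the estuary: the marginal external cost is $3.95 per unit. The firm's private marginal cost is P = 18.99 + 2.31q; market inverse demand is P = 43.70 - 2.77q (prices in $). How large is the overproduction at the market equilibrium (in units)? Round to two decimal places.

Market equilibrium (private): 18.99 + 2.31q = 43.70 - 2.77q → q_m = 4.8642.
Social marginal cost = private MC + MEC = 22.94 + 2.31q.
Set SMC = demand: 22.94 + 2.31q = 43.70 - 2.77q → q* = 4.0866.
Gap = |4.8642 − 4.0866| = 0.7776.

0.78 units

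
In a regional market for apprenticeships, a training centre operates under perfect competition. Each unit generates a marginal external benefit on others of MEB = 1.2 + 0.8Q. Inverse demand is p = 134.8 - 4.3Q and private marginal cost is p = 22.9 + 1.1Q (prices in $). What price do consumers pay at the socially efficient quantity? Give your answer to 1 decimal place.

Social marginal cost = private MC − MEB = 21.7 + 0.3Q.
Set SMC = demand: 21.7 + 0.3Q = 134.8 - 4.3Q → Q* = 24.5870.
Consumer price on the demand curve at Q*: 134.8 − 4.3×24.5870 = 29.0759.

P = $29.1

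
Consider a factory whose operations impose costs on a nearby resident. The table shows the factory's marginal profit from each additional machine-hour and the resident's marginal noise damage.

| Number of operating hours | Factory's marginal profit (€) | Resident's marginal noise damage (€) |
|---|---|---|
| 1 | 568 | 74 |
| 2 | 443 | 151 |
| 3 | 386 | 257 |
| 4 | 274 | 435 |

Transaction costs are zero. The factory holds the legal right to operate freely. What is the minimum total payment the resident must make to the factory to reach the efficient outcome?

€274

Left alone the factory would choose level 4 (marginal profit stays positive).
Efficient level: k* = 3 (marginal profit ≥ marginal noise damage through 3).
The resident must at least cover the factory's forgone profit from cutting 4→3: 274 = 274.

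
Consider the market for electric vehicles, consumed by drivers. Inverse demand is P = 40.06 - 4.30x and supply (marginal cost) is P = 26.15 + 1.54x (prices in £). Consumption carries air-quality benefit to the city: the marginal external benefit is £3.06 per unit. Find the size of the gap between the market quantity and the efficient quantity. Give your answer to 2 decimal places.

Market equilibrium (private): 26.15 + 1.54x = 40.06 - 4.30x → x_m = 2.3818.
Social marginal benefit = demand + MEB = 43.12 - 4.30x.
Set SMB = MC: 43.12 - 4.30x = 26.15 + 1.54x → x* = 2.9058.
Gap = |2.3818 − 2.9058| = 0.5240.

0.52 units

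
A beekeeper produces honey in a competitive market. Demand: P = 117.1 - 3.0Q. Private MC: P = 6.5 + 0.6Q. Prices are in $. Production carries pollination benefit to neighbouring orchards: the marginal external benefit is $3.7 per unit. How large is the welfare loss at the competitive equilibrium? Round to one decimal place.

Market equilibrium (private): 6.5 + 0.6Q = 117.1 - 3.0Q → Q_m = 30.7222.
Social marginal cost = private MC − MEB = 2.8 + 0.6Q.
Set SMC = demand: 2.8 + 0.6Q = 117.1 - 3.0Q → Q* = 31.7500.
The loss is the area between SMC and demand from Q* to Q_m; with linear curves that's a triangle of height MEB(Q_m).
DWL = ½ × 1.0278 × 3.7000 = 1.9014.

DWL = $1.9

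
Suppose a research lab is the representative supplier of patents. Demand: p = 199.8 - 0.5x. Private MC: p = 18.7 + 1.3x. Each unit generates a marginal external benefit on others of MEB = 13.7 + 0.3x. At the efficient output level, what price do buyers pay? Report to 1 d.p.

Social marginal cost = private MC − MEB = 5.0 + x.
Set SMC = demand: 5.0 + x = 199.8 - 0.5x → x* = 129.8667.
Consumer price on the demand curve at x*: 199.8 − 0.5×129.8667 = 134.8667.

P = 134.9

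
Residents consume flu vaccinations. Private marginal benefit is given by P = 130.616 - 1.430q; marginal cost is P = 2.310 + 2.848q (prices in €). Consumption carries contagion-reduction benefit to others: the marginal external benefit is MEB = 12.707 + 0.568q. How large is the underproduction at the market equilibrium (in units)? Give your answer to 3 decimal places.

Market equilibrium (private): 2.310 + 2.848q = 130.616 - 1.430q → q_m = 29.9921.
Social marginal benefit = demand + MEB = 143.323 - 0.862q.
Set SMB = MC: 143.323 - 0.862q = 2.310 + 2.848q → q* = 38.0089.
Gap = |29.9921 − 38.0089| = 8.0168.

8.017 units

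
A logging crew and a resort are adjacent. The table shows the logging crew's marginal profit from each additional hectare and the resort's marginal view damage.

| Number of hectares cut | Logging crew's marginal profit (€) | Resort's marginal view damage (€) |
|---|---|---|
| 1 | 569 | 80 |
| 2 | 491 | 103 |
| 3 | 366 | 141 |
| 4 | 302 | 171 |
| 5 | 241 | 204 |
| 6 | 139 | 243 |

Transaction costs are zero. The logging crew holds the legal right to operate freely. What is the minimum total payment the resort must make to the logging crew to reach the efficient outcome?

€139

Left alone the logging crew would choose level 6 (marginal profit stays positive).
Efficient level: k* = 5 (marginal profit ≥ marginal view damage through 5).
The resort must at least cover the logging crew's forgone profit from cutting 6→5: 139 = 139.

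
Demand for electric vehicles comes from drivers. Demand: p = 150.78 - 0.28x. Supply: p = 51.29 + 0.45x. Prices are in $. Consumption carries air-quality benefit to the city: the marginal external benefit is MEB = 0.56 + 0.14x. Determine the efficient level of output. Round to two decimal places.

x* = 169.58

Social marginal benefit = demand + MEB = 151.34 - 0.14x.
Set SMB = MC: 151.34 - 0.14x = 51.29 + 0.45x → x* = 169.5763.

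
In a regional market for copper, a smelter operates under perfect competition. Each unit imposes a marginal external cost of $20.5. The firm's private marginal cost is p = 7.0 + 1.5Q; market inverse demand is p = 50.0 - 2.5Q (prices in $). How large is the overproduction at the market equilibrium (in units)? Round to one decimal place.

Market equilibrium (private): 7.0 + 1.5Q = 50.0 - 2.5Q → Q_m = 10.7500.
Social marginal cost = private MC + MEC = 27.5 + 1.5Q.
Set SMC = demand: 27.5 + 1.5Q = 50.0 - 2.5Q → Q* = 5.6250.
Gap = |10.7500 − 5.6250| = 5.1250.

5.1 units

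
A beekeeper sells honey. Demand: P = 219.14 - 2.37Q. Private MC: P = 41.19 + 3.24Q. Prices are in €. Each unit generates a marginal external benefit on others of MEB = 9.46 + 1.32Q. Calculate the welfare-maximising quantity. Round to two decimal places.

Social marginal cost = private MC − MEB = 31.73 + 1.92Q.
Set SMC = demand: 31.73 + 1.92Q = 219.14 - 2.37Q → Q* = 43.6853.

Q* = 43.69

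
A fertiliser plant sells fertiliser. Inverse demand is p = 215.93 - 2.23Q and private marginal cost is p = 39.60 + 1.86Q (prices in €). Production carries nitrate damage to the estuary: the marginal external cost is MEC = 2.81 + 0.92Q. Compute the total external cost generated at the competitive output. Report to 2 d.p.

Market equilibrium (private): 39.60 + 1.86Q = 215.93 - 2.23Q → Q_m = 43.1125.
Total external cost = ∫₀^{Q_m} (2.81 + 0.92Q) dQ = 2.81×43.1125 + ½×0.92×43.1125² = 976.1424.

€976.14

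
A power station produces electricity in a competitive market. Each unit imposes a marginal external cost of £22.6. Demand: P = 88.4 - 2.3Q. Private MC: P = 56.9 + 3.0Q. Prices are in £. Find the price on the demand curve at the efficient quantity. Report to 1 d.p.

P = £84.5

Social marginal cost = private MC + MEC = 79.5 + 3.0Q.
Set SMC = demand: 79.5 + 3.0Q = 88.4 - 2.3Q → Q* = 1.6792.
Consumer price on the demand curve at Q*: 88.4 − 2.3×1.6792 = 84.5378.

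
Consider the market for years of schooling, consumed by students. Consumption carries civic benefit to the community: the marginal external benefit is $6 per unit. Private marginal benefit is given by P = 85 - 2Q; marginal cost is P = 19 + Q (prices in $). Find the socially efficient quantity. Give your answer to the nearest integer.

Social marginal benefit = demand + MEB = 91 - 2Q.
Set SMB = MC: 91 - 2Q = 19 + Q → Q* = 24.0000.

Q* = 24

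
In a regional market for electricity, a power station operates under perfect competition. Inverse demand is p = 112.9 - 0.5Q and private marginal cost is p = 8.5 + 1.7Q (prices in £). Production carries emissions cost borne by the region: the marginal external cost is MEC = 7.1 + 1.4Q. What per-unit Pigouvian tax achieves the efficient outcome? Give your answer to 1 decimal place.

Social marginal cost = private MC + MEC = 15.6 + 3.1Q.
Set SMC = demand: 15.6 + 3.1Q = 112.9 - 0.5Q → Q* = 27.0278.
The Pigouvian tax equals MEC at Q*: 7.1 + 1.4×27.0278 = 44.9389.

tax = £44.9 per unit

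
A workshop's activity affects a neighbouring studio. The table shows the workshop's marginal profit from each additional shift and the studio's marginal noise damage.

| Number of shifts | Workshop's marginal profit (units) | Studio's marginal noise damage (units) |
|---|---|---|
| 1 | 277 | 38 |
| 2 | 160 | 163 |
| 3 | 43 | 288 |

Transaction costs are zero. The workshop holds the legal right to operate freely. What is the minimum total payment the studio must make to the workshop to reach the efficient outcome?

Left alone the workshop would choose level 3 (marginal profit stays positive).
Efficient level: k* = 1 (marginal profit ≥ marginal noise damage through 1).
The studio must at least cover the workshop's forgone profit from cutting 3→1: 160 + 43 = 203.

203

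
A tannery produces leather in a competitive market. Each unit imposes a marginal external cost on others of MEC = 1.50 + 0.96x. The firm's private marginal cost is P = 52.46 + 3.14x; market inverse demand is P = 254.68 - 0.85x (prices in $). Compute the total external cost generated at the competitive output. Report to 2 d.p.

Market equilibrium (private): 52.46 + 3.14x = 254.68 - 0.85x → x_m = 50.6817.
Total external cost = ∫₀^{x_m} (1.50 + 0.96x) dx = 1.50×50.6817 + ½×0.96×50.6817² = 1308.9672.

$1308.97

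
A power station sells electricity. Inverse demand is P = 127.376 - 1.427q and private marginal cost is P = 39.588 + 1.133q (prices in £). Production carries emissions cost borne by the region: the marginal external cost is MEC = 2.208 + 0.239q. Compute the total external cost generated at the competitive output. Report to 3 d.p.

Market equilibrium (private): 39.588 + 1.133q = 127.376 - 1.427q → q_m = 34.2922.
Total external cost = ∫₀^{q_m} (2.208 + 0.239q) dq = 2.208×34.2922 + ½×0.239×34.2922² = 216.2438.

£216.244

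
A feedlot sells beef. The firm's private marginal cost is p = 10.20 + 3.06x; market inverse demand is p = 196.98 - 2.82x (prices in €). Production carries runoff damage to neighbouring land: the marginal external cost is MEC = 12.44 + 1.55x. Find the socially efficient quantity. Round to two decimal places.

Social marginal cost = private MC + MEC = 22.64 + 4.61x.
Set SMC = demand: 22.64 + 4.61x = 196.98 - 2.82x → x* = 23.4643.

x* = 23.46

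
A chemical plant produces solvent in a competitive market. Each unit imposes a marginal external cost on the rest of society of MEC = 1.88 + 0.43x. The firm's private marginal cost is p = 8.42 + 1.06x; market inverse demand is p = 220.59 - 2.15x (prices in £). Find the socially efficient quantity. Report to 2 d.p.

x* = 57.77

Social marginal cost = private MC + MEC = 10.30 + 1.49x.
Set SMC = demand: 10.30 + 1.49x = 220.59 - 2.15x → x* = 57.7720.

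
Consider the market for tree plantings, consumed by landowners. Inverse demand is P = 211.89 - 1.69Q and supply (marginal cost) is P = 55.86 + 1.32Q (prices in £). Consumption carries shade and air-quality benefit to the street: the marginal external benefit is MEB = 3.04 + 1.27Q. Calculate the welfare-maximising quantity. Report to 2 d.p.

Social marginal benefit = demand + MEB = 214.93 - 0.42Q.
Set SMB = MC: 214.93 - 0.42Q = 55.86 + 1.32Q → Q* = 91.4195.

Q* = 91.42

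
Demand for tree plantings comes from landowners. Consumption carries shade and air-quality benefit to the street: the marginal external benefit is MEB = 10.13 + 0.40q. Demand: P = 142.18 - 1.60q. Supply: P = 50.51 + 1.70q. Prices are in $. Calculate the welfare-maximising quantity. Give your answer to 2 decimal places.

Social marginal benefit = demand + MEB = 152.31 - 1.20q.
Set SMB = MC: 152.31 - 1.20q = 50.51 + 1.70q → q* = 35.1034.

q* = 35.10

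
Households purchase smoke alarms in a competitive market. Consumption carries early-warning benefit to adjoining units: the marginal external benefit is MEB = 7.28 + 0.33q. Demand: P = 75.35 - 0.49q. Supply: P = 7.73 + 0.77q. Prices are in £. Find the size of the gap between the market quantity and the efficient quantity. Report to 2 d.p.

26.87 units

Market equilibrium (private): 7.73 + 0.77q = 75.35 - 0.49q → q_m = 53.6667.
Social marginal benefit = demand + MEB = 82.63 - 0.16q.
Set SMB = MC: 82.63 - 0.16q = 7.73 + 0.77q → q* = 80.5376.
Gap = |53.6667 − 80.5376| = 26.8709.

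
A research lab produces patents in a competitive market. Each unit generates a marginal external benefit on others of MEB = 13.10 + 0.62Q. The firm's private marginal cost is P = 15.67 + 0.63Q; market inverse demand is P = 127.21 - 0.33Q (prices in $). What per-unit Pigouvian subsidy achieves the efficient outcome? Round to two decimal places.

Social marginal cost = private MC − MEB = 2.57 + 0.01Q.
Set SMC = demand: 2.57 + 0.01Q = 127.21 - 0.33Q → Q* = 366.5882.
The Pigouvian subsidy equals MEB at Q*: 13.10 + 0.62×366.5882 = 240.3847.

subsidy = $240.38 per unit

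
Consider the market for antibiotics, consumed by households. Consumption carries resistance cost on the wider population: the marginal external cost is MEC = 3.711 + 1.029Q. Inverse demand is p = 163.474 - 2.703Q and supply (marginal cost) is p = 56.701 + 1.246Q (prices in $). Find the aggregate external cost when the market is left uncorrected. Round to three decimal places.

$476.465

Market equilibrium (private): 56.701 + 1.246Q = 163.474 - 2.703Q → Q_m = 27.0380.
Total external cost = ∫₀^{Q_m} (3.711 + 1.029Q) dQ = 3.711×27.0380 + ½×1.029×27.0380² = 476.4650.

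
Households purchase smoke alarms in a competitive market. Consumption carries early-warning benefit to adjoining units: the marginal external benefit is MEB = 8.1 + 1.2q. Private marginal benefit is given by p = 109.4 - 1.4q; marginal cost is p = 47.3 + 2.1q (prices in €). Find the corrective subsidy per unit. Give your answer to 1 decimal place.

subsidy = €44.7 per unit

Social marginal benefit = demand + MEB = 117.5 - 0.2q.
Set SMB = MC: 117.5 - 0.2q = 47.3 + 2.1q → q* = 30.5217.
The Pigouvian subsidy equals MEB at q*: 8.1 + 1.2×30.5217 = 44.7260.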